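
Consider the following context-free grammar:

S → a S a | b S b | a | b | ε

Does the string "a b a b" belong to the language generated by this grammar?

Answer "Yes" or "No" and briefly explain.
Every production places the same symbol at both ends (or yields a single symbol / ε), so every derived string is a palindrome. a b a b reversed is b a b a ≠ a b a b, so it is not a palindrome and cannot be derived (already the first step fails: the string starts with a but ends with b, so neither S → a S a nor S → b S b fits).

Final answer: No - no valid derivation exists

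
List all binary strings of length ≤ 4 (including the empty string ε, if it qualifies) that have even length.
Checking every binary string of length 0 to 4:
  Length 0: accepted: ε | rejected: (none)
  Length 1: accepted: (none) | rejected: 0, 1
  Length 2: accepted: 00, 01, 10, 11 | rejected: (none)
  Length 3: accepted: (none) | rejected: 000, 001, 010, 011, 100, 101, 110, 111
  Length 4: accepted: 0000, 0001, 0010, 0011, 0100, 0101, 0110, 0111, 1000, 1001, 1010, 1011, 1100, 1101, 1110, 1111 | rejected: (none)
Total: 21 string(s).

Final answer: ε, 00, 01, 10, 11, 0000, 0001, 0010, 0011, 0100, 0101, 0110, 0111, 1000, 1001, 1010, 1011, 1100, 1101, 1110, 1111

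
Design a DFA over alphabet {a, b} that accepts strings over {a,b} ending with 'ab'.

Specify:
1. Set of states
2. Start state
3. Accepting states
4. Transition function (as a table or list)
One valid DFA (any DFA recognizing the same language is acceptable):
States: {q0, q1, q2}
Start: q0
Accepting: {q2}
Transitions (accepting states marked with *):
State | a | b | Accepting
-------------------------
q0    | q1 | q0 |  
q1    | q1 | q2 |  
q2    | q1 | q0 | *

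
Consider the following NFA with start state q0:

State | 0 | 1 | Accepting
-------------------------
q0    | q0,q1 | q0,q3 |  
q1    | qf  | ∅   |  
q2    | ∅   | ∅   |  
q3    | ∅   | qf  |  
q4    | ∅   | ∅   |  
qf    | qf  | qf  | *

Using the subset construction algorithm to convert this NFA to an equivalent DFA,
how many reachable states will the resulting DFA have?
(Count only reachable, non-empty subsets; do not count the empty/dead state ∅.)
Start subset: {q0}
{q0}: on 0 → {q0, q1}, on 1 → {q0, q3}
{q0, q1}: on 0 → {q0, q1, qf}, on 1 → {q0, q3}
{q0, q3}: on 0 → {q0, q1}, on 1 → {q0, q3, qf}
{q0, q1, qf}: on 0 → {q0, q1, qf}, on 1 → {q0, q3, qf}
{q0, q3, qf}: on 0 → {q0, q1, qf}, on 1 → {q0, q3, qf}
Reachable non-empty subsets: {q0}, {q0, q1}, {q0, q3}, {q0, q1, qf}, {q0, q3, qf} — 5 in total.

Final answer: 5 states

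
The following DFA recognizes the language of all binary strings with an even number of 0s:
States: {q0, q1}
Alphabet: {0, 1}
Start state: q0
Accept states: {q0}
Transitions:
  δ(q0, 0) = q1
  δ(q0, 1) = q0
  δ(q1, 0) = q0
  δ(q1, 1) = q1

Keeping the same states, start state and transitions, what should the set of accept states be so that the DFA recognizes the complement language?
The DFA is complete (every state has a transition on every symbol), so the complement
is recognized by the same DFA with accepting and non-accepting states swapped.
Original accept states: {q0}
Complement accept states = All states - Original accept states
= {q0, q1} - {q0}
= {q1}
Complement language: strings with an ODD number of 0s

Final answer: {q1}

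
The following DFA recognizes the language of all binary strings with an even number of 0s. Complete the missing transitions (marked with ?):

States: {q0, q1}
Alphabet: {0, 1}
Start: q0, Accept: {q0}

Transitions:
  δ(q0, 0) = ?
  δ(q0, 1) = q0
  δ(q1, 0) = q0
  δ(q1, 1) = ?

What each state remembers (consistent with the given transitions and accept states):
  q0: an even number of 0s has been read so far
  q1: an odd number of 0s has been read so far
Filling in the missing entries:
  δ(q0, 0): in q0 (an even number of 0s has been read so far), after reading 0 we have: an odd number of 0s has been read so far → q1
  δ(q1, 1): in q1 (an odd number of 0s has been read so far), after reading 1 we have: an odd number of 0s has been read so far → q1

Final answer: δ(q0, 0) = q1; δ(q1, 1) = q1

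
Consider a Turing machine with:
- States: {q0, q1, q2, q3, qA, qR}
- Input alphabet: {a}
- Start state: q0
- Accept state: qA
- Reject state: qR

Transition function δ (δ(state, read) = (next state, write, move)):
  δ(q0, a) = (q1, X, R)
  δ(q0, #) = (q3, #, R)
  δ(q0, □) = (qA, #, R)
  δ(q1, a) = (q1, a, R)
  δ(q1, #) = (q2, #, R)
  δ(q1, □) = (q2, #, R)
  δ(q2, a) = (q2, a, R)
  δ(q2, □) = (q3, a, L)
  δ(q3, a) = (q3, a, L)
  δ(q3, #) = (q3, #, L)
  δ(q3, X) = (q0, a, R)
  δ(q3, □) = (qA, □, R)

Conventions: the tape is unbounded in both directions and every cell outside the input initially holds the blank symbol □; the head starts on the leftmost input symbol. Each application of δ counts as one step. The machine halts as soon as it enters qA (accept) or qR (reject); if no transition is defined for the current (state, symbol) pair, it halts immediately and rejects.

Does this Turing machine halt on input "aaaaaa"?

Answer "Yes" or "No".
Trace (configuration after each step, as tape_left[state]tape_right with head position):
Step 0: [q0]aaaaaa (head at position 0)
Step 1: X[q1]aaaaa (head 1)
Step 2: Xa[q1]aaaa (head 2)
Step 3: Xaa[q1]aaa (head 3)
Step 4: Xaaa[q1]aa (head 4)
Step 5: Xaaaa[q1]a (head 5)
Step 6: Xaaaaa[q1]□ (head 6)
Step 7: Xaaaaa#[q2]□ (head 7)
Step 8: Xaaaaa[q3]#a (head 6)
Step 9: Xaaaa[q3]a#a (head 5)
Step 10: Xaaa[q3]aa#a (head 4)
Step 11: Xaa[q3]aaa#a (head 3)
Step 12: Xa[q3]aaaa#a (head 2)
Step 13: X[q3]aaaaa#a (head 1)
Step 14: [q3]Xaaaaa#a (head 0)
Step 15: a[q0]aaaaa#a (head 1)
Step 16: aX[q1]aaaa#a (head 2)
Step 17: aXa[q1]aaa#a (head 3)
Step 18: aXaa[q1]aa#a (head 4)
Step 19: aXaaa[q1]a#a (head 5)
Step 20: aXaaaa[q1]#a (head 6)
Step 21: aXaaaa#[q2]a (head 7)
Step 22: aXaaaa#a[q2]□ (head 8)
Step 23: aXaaaa#[q3]aa (head 7)
Step 24: aXaaaa[q3]#aa (head 6)
Step 25: aXaaa[q3]a#aa (head 5)
Step 26: aXaa[q3]aa#aa (head 4)
Step 27: aXa[q3]aaa#aa (head 3)
Step 28: aX[q3]aaaa#aa (head 2)
Step 29: a[q3]Xaaaa#aa (head 1)
Step 30: aa[q0]aaaa#aa (head 2)
Step 31: aaX[q1]aaa#aa (head 3)
Step 32: aaXa[q1]aa#aa (head 4)
Step 33: aaXaa[q1]a#aa (head 5)
Step 34: aaXaaa[q1]#aa (head 6)
Step 35: aaXaaa#[q2]aa (head 7)
Step 36: aaXaaa#a[q2]a (head 8)
Step 37: aaXaaa#aa[q2]□ (head 9)
Step 38: aaXaaa#a[q3]aa (head 8)
Step 39: aaXaaa#[q3]aaa (head 7)
Step 40: aaXaaa[q3]#aaa (head 6)
Step 41: aaXaa[q3]a#aaa (head 5)
Step 42: aaXa[q3]aa#aaa (head 4)
Step 43: aaX[q3]aaa#aaa (head 3)
Step 44: aa[q3]Xaaa#aaa (head 2)
Step 45: aaa[q0]aaa#aaa (head 3)
Step 46: aaaX[q1]aa#aaa (head 4)
Step 47: aaaXa[q1]a#aaa (head 5)
Step 48: aaaXaa[q1]#aaa (head 6)
Step 49: aaaXaa#[q2]aaa (head 7)
Step 50: aaaXaa#a[q2]aa (head 8)
Step 51: aaaXaa#aa[q2]a (head 9)
Step 52: aaaXaa#aaa[q2]□ (head 10)
Step 53: aaaXaa#aa[q3]aa (head 9)
Step 54: aaaXaa#a[q3]aaa (head 8)
Step 55: aaaXaa#[q3]aaaa (head 7)
Step 56: aaaXaa[q3]#aaaa (head 6)
Step 57: aaaXa[q3]a#aaaa (head 5)
Step 58: aaaX[q3]aa#aaaa (head 4)
Step 59: aaa[q3]Xaa#aaaa (head 3)
Step 60: aaaa[q0]aa#aaaa (head 4)
Step 61: aaaaX[q1]a#aaaa (head 5)
Step 62: aaaaXa[q1]#aaaa (head 6)
Step 63: aaaaXa#[q2]aaaa (head 7)
Step 64: aaaaXa#a[q2]aaa (head 8)
Step 65: aaaaXa#aa[q2]aa (head 9)
Step 66: aaaaXa#aaa[q2]a (head 10)
Step 67: aaaaXa#aaaa[q2]□ (head 11)
Step 68: aaaaXa#aaa[q3]aa (head 10)
Step 69: aaaaXa#aa[q3]aaa (head 9)
Step 70: aaaaXa#a[q3]aaaa (head 8)
Step 71: aaaaXa#[q3]aaaaa (head 7)
Step 72: aaaaXa[q3]#aaaaa (head 6)
Step 73: aaaaX[q3]a#aaaaa (head 5)
Step 74: aaaa[q3]Xa#aaaaa (head 4)
Step 75: aaaaa[q0]a#aaaaa (head 5)
Step 76: aaaaaX[q1]#aaaaa (head 6)
Step 77: aaaaaX#[q2]aaaaa (head 7)
Step 78: aaaaaX#a[q2]aaaa (head 8)
Step 79: aaaaaX#aa[q2]aaa (head 9)
Step 80: aaaaaX#aaa[q2]aa (head 10)
Step 81: aaaaaX#aaaa[q2]a (head 11)
Step 82: aaaaaX#aaaaa[q2]□ (head 12)
Step 83: aaaaaX#aaaa[q3]aa (head 11)
Step 84: aaaaaX#aaa[q3]aaa (head 10)
Step 85: aaaaaX#aa[q3]aaaa (head 9)
Step 86: aaaaaX#a[q3]aaaaa (head 8)
Step 87: aaaaaX#[q3]aaaaaa (head 7)
Step 88: aaaaaX[q3]#aaaaaa (head 6)
Step 89: aaaaa[q3]X#aaaaaa (head 5)
Step 90: aaaaaa[q0]#aaaaaa (head 6)
Step 91: aaaaaa#[q3]aaaaaa (head 7)
Step 92: aaaaaa[q3]#aaaaaa (head 6)
Step 93: aaaaa[q3]a#aaaaaa (head 5)
Step 94: aaaa[q3]aa#aaaaaa (head 4)
Step 95: aaa[q3]aaa#aaaaaa (head 3)
Step 96: aa[q3]aaaa#aaaaaa (head 2)
Step 97: a[q3]aaaaa#aaaaaa (head 1)
Step 98: [q3]aaaaaa#aaaaaa (head 0)
Step 99: [q3]□aaaaaa#aaaaaa (head -1)
Step 100: □[qA]aaaaaa#aaaaaa (head 0)
The machine is in qA, so it halts and accepts.
It halts after 100 steps.

Final answer: Yes - halts after 100 steps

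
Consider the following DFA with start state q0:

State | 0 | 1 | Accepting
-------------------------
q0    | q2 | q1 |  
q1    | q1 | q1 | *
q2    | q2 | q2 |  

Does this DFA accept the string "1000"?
Start in q0.
Read '1': q0 → q1
Read '0': q1 → q1
Read '0': q1 → q1
Read '0': q1 → q1
Final state q1 is accepting, so the string is accepted.

Final answer: Yes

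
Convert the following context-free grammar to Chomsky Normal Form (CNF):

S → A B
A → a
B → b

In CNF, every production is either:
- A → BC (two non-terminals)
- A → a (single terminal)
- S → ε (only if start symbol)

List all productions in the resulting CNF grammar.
The grammar has no ε-productions or unit productions to eliminate.
S → A B is already in CNF (two non-terminals) – keep it.
A → a is already in CNF (single terminal) – keep it.
B → b is already in CNF (single terminal) – keep it.
Resulting CNF grammar (3 productions): A → a; B → b; S → A B

Final answer: A → a; B → b; S → A B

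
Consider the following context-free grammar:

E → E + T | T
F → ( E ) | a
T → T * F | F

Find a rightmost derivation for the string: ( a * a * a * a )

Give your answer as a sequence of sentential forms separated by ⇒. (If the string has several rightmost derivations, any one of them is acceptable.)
Start with E.
Step 1: the rightmost non-terminal is E; apply E → T:  T
Step 2: the rightmost non-terminal is T; apply T → F:  F
Step 3: the rightmost non-terminal is F; apply F → ( E ):  ( E )
Step 4: the rightmost non-terminal is E; apply E → T:  ( T )
Step 5: the rightmost non-terminal is T; apply T → T * F:  ( T * F )
Step 6: the rightmost non-terminal is F; apply F → a:  ( T * a )
Step 7: the rightmost non-terminal is T; apply T → T * F:  ( T * F * a )
Step 8: the rightmost non-terminal is F; apply F → a:  ( T * a * a )
Step 9: the rightmost non-terminal is T; apply T → T * F:  ( T * F * a * a )
Step 10: the rightmost non-terminal is F; apply F → a:  ( T * a * a * a )
Step 11: the rightmost non-terminal is T; apply T → F:  ( F * a * a * a )
Step 12: the rightmost non-terminal is F; apply F → a:  ( a * a * a * a )

Final answer: E ⇒ T ⇒ F ⇒ ( E ) ⇒ ( T ) ⇒ ( T * F ) ⇒ ( T * a ) ⇒ ( T * F * a ) ⇒ ( T * a * a ) ⇒ ( T * F * a * a ) ⇒ ( T * a * a * a ) ⇒ ( F * a * a * a ) ⇒ ( a * a * a * a )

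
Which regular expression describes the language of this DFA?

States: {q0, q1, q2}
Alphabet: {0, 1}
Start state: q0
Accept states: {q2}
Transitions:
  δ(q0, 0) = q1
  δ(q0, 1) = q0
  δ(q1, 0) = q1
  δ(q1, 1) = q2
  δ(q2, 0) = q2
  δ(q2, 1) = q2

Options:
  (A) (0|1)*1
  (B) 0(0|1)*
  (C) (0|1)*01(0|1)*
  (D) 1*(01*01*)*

Testing sample strings against the DFA:
  '11011' -> accepted
  '000' -> rejected
  '1010' -> accepted
  '01' -> accepted
Checking each option for a counterexample:
  (A) (0|1)*1: '1' is rejected by the DFA but matches the regex → eliminated
  (B) 0(0|1)*: '0' is rejected by the DFA but matches the regex → eliminated
  (C) (0|1)*01(0|1)*: agrees with the DFA on all strings of length ≤ 4
  (D) 1*(01*01*)*: ε is rejected by the DFA but matches the regex → eliminated
Only (C) (0|1)*01(0|1)* is consistent with the DFA.

Final answer: (C) (0|1)*01(0|1)*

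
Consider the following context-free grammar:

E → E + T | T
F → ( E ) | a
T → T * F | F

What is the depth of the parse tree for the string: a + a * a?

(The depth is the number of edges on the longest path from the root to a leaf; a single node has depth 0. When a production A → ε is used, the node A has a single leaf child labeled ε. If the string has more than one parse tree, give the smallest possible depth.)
The grammar is unambiguous; the parse tree of a + a * a is:
E → E + T at the root (depth 0).
  Left E (depth 1) → T (2) → F (3) → a (4).
  Right T (depth 1) → T * F; that T (2) → F (3) → a (4); F (2) → a (3).
The longest root-to-leaf paths have 4 edges.
Depth = 4.

Final answer: 4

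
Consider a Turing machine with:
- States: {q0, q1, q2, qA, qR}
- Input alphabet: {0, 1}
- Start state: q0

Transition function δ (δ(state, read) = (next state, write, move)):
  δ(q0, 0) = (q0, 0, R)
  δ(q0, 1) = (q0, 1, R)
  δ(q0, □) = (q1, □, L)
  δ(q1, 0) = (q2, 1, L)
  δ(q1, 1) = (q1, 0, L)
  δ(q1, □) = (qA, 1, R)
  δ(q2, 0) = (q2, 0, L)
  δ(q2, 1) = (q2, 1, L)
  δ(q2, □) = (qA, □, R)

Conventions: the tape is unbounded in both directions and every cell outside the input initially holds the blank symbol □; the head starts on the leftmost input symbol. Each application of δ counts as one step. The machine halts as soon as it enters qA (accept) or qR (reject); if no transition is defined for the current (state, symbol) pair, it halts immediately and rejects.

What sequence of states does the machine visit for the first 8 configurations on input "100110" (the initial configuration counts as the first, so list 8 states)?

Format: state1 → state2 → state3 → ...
Step 0: [q0]100110 (head at position 0)
Step 1: δ(q0, 1) = (q0, 1, R)  ⊢  1[q0]00110 (head at position 1)
Step 2: δ(q0, 0) = (q0, 0, R)  ⊢  10[q0]0110 (head at position 2)
Step 3: δ(q0, 0) = (q0, 0, R)  ⊢  100[q0]110 (head at position 3)
Step 4: δ(q0, 1) = (q0, 1, R)  ⊢  1001[q0]10 (head at position 4)
Step 5: δ(q0, 1) = (q0, 1, R)  ⊢  10011[q0]0 (head at position 5)
Step 6: δ(q0, 0) = (q0, 0, R)  ⊢  100110[q0]□ (head at position 6)
Step 7: δ(q0, □) = (q1, □, L)  ⊢  10011[q1]0□ (head at position 5)
Reading off the states of these 8 configurations: q0 → q0 → q0 → q0 → q0 → q0 → q0 → q1

Final answer: q0 → q0 → q0 → q0 → q0 → q0 → q0 → q1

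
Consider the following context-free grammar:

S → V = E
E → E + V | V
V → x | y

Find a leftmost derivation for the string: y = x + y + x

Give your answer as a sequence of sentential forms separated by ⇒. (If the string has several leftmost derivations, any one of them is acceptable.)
Start with S.
Step 1: the leftmost non-terminal is S; apply S → V = E:  V = E
Step 2: the leftmost non-terminal is V; apply V → y:  y = E
Step 3: the leftmost non-terminal is E; apply E → E + V:  y = E + V
Step 4: the leftmost non-terminal is E; apply E → E + V:  y = E + V + V
Step 5: the leftmost non-terminal is E; apply E → V:  y = V + V + V
Step 6: the leftmost non-terminal is V; apply V → x:  y = x + V + V
Step 7: the leftmost non-terminal is V; apply V → y:  y = x + y + V
Step 8: the leftmost non-terminal is V; apply V → x:  y = x + y + x

Final answer: S ⇒ V = E ⇒ y = E ⇒ y = E + V ⇒ y = E + V + V ⇒ y = V + V + V ⇒ y = x + V + V ⇒ y = x + y + V ⇒ y = x + y + x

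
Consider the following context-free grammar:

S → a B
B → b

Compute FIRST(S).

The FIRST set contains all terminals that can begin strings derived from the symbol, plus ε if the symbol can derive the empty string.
S has the single production S → a B, whose right-hand side begins with the terminal a. So FIRST(S) = {a}.

Final answer: {a}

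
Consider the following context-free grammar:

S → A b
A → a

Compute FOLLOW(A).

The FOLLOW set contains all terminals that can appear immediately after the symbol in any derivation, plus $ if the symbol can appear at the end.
A occurs only in S → A b, where it is immediately followed by the terminal b. So FOLLOW(A) = {b}.

Final answer: {b}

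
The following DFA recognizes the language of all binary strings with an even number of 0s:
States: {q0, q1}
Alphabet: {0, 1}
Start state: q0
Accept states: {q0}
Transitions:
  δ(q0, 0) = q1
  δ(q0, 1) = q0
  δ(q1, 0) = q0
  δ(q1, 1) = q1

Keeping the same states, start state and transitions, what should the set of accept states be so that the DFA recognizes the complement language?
The DFA is complete (every state has a transition on every symbol), so the complement
is recognized by the same DFA with accepting and non-accepting states swapped.
Original accept states: {q0}
Complement accept states = All states - Original accept states
= {q0, q1} - {q0}
= {q1}
Complement language: strings with an ODD number of 0s

Final answer: {q1}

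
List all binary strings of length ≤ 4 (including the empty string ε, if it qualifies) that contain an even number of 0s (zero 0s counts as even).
Checking every binary string of length 0 to 4:
  Length 0: accepted: ε | rejected: (none)
  Length 1: accepted: 1 | rejected: 0
  Length 2: accepted: 00, 11 | rejected: 01, 10
  Length 3: accepted: 001, 010, 100, 111 | rejected: 000, 011, 101, 110
  Length 4: accepted: 0000, 0011, 0101, 0110, 1001, 1010, 1100, 1111 | rejected: 0001, 0010, 0100, 0111, 1000, 1011, 1101, 1110
Total: 16 string(s).

Final answer: ε, 1, 00, 11, 001, 010, 100, 111, 0000, 0011, 0101, 0110, 1001, 1010, 1100, 1111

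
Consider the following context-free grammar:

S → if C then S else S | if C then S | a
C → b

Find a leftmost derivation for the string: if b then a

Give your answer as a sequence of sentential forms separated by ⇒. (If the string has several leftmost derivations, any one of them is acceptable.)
Start with S.
Step 1: the leftmost non-terminal is S; apply S → if C then S:  if C then S
Step 2: the leftmost non-terminal is C; apply C → b:  if b then S
Step 3: the leftmost non-terminal is S; apply S → a:  if b then a

Final answer: S ⇒ if C then S ⇒ if b then S ⇒ if b then a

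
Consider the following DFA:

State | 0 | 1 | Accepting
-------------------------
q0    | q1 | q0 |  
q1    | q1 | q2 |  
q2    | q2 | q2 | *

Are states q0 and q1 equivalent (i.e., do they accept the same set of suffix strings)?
Try the suffix "1".
From q0: q0 → q0 — not accepting.
From q1: q1 → q2 — accepting.
The two states disagree on this suffix, so they are not equivalent.

Final answer: No. Distinguishing string: "1" - accepted from q1 but not from q0.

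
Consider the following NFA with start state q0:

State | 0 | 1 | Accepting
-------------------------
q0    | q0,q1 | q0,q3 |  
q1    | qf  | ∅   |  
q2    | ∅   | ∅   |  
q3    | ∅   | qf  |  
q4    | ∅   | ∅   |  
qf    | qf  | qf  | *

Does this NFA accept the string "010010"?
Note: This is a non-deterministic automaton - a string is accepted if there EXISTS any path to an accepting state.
Track the set of states the NFA could be in: start {q0}
Read '0': {q0} → {q0, q1}
Read '1': {q0, q1} → {q0, q3}
Read '0': {q0, q3} → {q0, q1}
Read '0': {q0, q1} → {q0, q1, qf}
Read '1': {q0, q1, qf} → {q0, q3, qf}
Read '0': {q0, q3, qf} → {q0, q1, qf}
Final set {q0, q1, qf} contains accepting state(s) {qf} → accepted.

Final answer: Yes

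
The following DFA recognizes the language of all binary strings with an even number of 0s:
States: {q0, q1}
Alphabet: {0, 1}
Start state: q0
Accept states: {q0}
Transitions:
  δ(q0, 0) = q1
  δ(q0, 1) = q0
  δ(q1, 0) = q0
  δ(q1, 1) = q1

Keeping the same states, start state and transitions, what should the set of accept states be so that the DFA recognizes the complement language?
The DFA is complete (every state has a transition on every symbol), so the complement
is recognized by the same DFA with accepting and non-accepting states swapped.
Original accept states: {q0}
Complement accept states = All states - Original accept states
= {q0, q1} - {q0}
= {q1}
Complement language: strings with an ODD number of 0s

Final answer: {q1}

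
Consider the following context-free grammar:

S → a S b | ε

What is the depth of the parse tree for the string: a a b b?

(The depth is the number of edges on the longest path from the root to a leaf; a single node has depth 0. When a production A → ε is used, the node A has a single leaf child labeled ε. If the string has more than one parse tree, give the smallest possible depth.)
The only parse tree applies S → a S b 2 times (once per matching a…b pair) and then S → ε.
The S nodes sit at depths 0, 1, …, 2; the innermost S (depth 2) has the single child ε at depth 3.
The terminal leaves a, b are at depths 1..2, so the longest root-to-leaf path is S → S → … → S → ε with 3 edges.
Depth = 3.

Final answer: 3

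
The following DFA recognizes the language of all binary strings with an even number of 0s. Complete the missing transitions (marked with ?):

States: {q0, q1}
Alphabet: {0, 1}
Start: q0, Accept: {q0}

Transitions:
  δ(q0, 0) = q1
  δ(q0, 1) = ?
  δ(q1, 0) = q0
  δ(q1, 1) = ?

What each state remembers (consistent with the given transitions and accept states):
  q0: an even number of 0s has been read so far
  q1: an odd number of 0s has been read so far
Filling in the missing entries:
  δ(q0, 1): in q0 (an even number of 0s has been read so far), after reading 1 we have: an even number of 0s has been read so far → q0
  δ(q1, 1): in q1 (an odd number of 0s has been read so far), after reading 1 we have: an odd number of 0s has been read so far → q1

Final answer: δ(q0, 1) = q0; δ(q1, 1) = q1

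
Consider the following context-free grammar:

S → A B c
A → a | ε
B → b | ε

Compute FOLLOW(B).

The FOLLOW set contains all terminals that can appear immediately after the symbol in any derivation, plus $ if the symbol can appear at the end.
B occurs in S → A B c, immediately followed by the terminal c. So FOLLOW(B) = {c}.

Final answer: {c}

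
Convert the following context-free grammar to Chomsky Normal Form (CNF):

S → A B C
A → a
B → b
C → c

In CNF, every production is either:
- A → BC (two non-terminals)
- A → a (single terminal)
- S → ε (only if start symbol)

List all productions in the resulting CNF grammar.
The grammar has no ε-productions or unit productions to eliminate.
A → a is already in CNF (single terminal) – keep it.
B → b is already in CNF (single terminal) – keep it.
C → c is already in CNF (single terminal) – keep it.
S → A B C has 3 symbols on the right: break it into binary productions S → A X0, X0 → B C.
Resulting CNF grammar (5 productions): A → a; B → b; C → c; S → A X0; X0 → B C

Final answer: A → a; B → b; C → c; S → A X0; X0 → B C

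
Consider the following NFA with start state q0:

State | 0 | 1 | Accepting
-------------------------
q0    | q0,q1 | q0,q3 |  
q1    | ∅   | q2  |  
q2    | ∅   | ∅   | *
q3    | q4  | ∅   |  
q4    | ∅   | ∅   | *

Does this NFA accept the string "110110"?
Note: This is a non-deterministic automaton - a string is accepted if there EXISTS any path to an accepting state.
Track the set of states the NFA could be in: start {q0}
Read '1': {q0} → {q0, q3}
Read '1': {q0, q3} → {q0, q3}
Read '0': {q0, q3} → {q0, q1, q4}
Read '1': {q0, q1, q4} → {q0, q2, q3}
Read '1': {q0, q2, q3} → {q0, q3}
Read '0': {q0, q3} → {q0, q1, q4}
Final set {q0, q1, q4} contains accepting state(s) {q4} → accepted.

Final answer: Yes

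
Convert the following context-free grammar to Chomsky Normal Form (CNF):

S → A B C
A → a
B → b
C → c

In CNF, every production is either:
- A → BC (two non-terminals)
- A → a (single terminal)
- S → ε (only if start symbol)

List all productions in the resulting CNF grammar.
The grammar has no ε-productions or unit productions to eliminate.
A → a is already in CNF (single terminal) – keep it.
B → b is already in CNF (single terminal) – keep it.
C → c is already in CNF (single terminal) – keep it.
S → A B C has 3 symbols on the right: break it into binary productions S → A X0, X0 → B C.
Resulting CNF grammar (5 productions): A → a; B → b; C → c; S → A X0; X0 → B C

Final answer: A → a; B → b; C → c; S → A X0; X0 → B C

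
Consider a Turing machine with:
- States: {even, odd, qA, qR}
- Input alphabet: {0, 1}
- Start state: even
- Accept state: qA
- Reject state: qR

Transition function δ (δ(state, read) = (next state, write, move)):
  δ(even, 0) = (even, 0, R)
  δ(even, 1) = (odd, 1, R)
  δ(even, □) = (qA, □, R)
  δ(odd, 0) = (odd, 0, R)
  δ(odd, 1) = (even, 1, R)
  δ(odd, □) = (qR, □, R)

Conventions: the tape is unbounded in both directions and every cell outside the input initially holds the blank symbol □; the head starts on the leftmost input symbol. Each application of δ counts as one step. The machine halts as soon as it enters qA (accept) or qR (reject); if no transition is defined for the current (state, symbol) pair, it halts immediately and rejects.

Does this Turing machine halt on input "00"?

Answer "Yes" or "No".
Step 0: [even]00 (head at position 0)
Step 1: δ(even, 0) = (even, 0, R)  ⊢  0[even]0 (head at position 1)
Step 2: δ(even, 0) = (even, 0, R)  ⊢  00[even]□ (head at position 2)
Step 3: δ(even, □) = (qA, □, R)  ⊢  00□[qA]□ (head at position 3)
The machine is in qA, so it halts and accepts.
It halts after 3 steps.

Final answer: Yes - halts after 3 steps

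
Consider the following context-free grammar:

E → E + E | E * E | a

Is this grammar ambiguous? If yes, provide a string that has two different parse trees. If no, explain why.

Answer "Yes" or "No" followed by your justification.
Two different leftmost derivations of a + a * a:
  (1) E ⇒ E + E ⇒ a + E ⇒ a + E * E ⇒ a + a * E ⇒ a + a * a   (tree groups a + (a * a))
  (2) E ⇒ E * E ⇒ E + E * E ⇒ a + E * E ⇒ a + a * E ⇒ a + a * a   (tree groups (a + a) * a)
Two distinct leftmost derivations = two distinct parse trees, so the grammar is ambiguous.

Final answer: Yes - the string 'a + a * a' has two distinct leftmost derivations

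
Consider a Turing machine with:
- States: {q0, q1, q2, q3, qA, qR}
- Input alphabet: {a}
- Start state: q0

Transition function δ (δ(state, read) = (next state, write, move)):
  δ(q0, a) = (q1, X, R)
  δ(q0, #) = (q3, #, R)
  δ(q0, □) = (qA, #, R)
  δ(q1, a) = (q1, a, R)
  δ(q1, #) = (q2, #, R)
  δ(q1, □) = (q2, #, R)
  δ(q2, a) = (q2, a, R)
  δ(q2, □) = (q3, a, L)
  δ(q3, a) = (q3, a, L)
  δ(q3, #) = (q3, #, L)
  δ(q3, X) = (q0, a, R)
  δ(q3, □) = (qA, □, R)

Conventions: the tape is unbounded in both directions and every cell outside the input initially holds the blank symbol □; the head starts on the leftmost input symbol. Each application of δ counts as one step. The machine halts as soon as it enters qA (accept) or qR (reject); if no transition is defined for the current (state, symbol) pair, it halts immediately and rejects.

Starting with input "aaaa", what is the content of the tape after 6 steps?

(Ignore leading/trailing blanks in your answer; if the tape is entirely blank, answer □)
Step 0: [q0]aaaa (head at position 0)
Step 1: δ(q0, a) = (q1, X, R)  ⊢  X[q1]aaa (head at position 1)
Step 2: δ(q1, a) = (q1, a, R)  ⊢  Xa[q1]aa (head at position 2)
Step 3: δ(q1, a) = (q1, a, R)  ⊢  Xaa[q1]a (head at position 3)
Step 4: δ(q1, a) = (q1, a, R)  ⊢  Xaaa[q1]□ (head at position 4)
Step 5: δ(q1, □) = (q2, #, R)  ⊢  Xaaa#[q2]□ (head at position 5)
Step 6: δ(q2, □) = (q3, a, L)  ⊢  Xaaa[q3]#a (head at position 4)
Tape after 6 steps (ignoring surrounding blanks): Xaaa#a

Final answer: Tape: Xaaa#a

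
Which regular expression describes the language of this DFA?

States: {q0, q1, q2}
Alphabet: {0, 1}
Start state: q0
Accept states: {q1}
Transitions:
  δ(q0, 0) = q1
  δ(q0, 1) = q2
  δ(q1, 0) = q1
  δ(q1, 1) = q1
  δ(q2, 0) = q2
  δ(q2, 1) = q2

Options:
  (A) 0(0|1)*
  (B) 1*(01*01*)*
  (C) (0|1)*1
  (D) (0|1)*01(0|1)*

Testing sample strings against the DFA:
  '11' -> rejected
  '011' -> accepted
  '010' -> accepted
  '0001' -> accepted
Checking each option for a counterexample:
  (A) 0(0|1)*: agrees with the DFA on all strings of length ≤ 4
  (B) 1*(01*01*)*: ε is rejected by the DFA but matches the regex → eliminated
  (C) (0|1)*1: '0' is accepted by the DFA but does not match the regex → eliminated
  (D) (0|1)*01(0|1)*: '0' is accepted by the DFA but does not match the regex → eliminated
Only (A) 0(0|1)* is consistent with the DFA.

Final answer: (A) 0(0|1)*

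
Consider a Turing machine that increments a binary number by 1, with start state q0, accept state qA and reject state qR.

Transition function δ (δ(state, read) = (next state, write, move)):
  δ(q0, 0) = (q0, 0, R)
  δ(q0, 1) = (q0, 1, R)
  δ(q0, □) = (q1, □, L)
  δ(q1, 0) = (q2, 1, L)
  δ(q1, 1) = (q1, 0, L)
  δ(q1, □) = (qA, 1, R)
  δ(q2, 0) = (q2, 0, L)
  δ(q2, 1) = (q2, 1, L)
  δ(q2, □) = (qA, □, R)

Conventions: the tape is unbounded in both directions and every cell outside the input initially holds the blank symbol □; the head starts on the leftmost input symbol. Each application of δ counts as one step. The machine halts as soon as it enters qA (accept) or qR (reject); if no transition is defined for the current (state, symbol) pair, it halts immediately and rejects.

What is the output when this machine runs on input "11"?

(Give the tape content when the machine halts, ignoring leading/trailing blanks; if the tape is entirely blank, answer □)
Step 0: [q0]11 (head at position 0)
Step 1: δ(q0, 1) = (q0, 1, R)  ⊢  1[q0]1 (head at position 1)
Step 2: δ(q0, 1) = (q0, 1, R)  ⊢  11[q0]□ (head at position 2)
Step 3: δ(q0, □) = (q1, □, L)  ⊢  1[q1]1□ (head at position 1)
Step 4: δ(q1, 1) = (q1, 0, L)  ⊢  [q1]10□ (head at position 0)
Step 5: δ(q1, 1) = (q1, 0, L)  ⊢  [q1]□00□ (head at position -1)
Step 6: δ(q1, □) = (qA, 1, R)  ⊢  1[qA]00□ (head at position 0)
The machine is in qA, so it halts and accepts.
Tape content when halted (ignoring surrounding blanks): 100

Final answer: Output: 100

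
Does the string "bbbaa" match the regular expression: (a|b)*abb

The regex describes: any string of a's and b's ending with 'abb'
No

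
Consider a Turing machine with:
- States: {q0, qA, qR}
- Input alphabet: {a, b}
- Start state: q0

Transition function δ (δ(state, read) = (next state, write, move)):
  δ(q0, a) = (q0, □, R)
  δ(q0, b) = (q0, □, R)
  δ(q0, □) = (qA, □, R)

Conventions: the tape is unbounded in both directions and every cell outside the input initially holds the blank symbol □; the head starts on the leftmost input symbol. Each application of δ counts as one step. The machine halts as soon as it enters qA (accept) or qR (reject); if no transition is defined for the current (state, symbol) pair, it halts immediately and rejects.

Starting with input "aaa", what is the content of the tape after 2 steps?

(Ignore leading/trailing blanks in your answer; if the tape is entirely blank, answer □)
Step 0: [q0]aaa (head at position 0)
Step 1: δ(q0, a) = (q0, □, R)  ⊢  □[q0]aa (head at position 1)
Step 2: δ(q0, a) = (q0, □, R)  ⊢  □□[q0]a (head at position 2)
Tape after 2 steps (ignoring surrounding blanks): a

Final answer: Tape: a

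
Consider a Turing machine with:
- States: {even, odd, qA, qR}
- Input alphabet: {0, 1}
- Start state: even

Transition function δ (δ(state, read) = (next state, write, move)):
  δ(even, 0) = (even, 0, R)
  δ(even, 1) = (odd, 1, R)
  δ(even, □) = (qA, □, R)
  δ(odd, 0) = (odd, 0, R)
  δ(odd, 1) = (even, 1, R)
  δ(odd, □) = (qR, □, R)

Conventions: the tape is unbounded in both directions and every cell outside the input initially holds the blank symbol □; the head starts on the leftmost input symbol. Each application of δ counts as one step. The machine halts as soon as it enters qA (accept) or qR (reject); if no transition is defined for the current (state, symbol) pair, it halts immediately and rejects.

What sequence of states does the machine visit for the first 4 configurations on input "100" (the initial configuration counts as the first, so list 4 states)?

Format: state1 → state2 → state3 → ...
Step 0: [even]100 (head at position 0)
Step 1: δ(even, 1) = (odd, 1, R)  ⊢  1[odd]00 (head at position 1)
Step 2: δ(odd, 0) = (odd, 0, R)  ⊢  10[odd]0 (head at position 2)
Step 3: δ(odd, 0) = (odd, 0, R)  ⊢  100[odd]□ (head at position 3)
Reading off the states of these 4 configurations: even → odd → odd → odd

Final answer: even → odd → odd → odd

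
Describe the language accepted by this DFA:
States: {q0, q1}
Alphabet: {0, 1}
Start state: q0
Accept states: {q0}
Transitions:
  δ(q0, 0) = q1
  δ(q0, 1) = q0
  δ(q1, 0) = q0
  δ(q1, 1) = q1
Analyzing the DFA structure:
Start state: q0
Accept states: {q0}
Interpreting what each state remembers (checking against the transitions):
  q0: an even number of 0s has been read so far
  q1: an odd number of 0s has been read so far
  δ(q0, 0): in q0 (an even number of 0s has been read so far), after reading 0 we have: an odd number of 0s has been read so far → q1
  δ(q0, 1): in q0 (an even number of 0s has been read so far), after reading 1 we have: an even number of 0s has been read so far → q0
  δ(q1, 0): in q1 (an odd number of 0s has been read so far), after reading 0 we have: an even number of 0s has been read so far → q0
  δ(q1, 1): in q1 (an odd number of 0s has been read so far), after reading 1 we have: an odd number of 0s has been read so far → q1
A string is accepted iff it ends in {q0}, i.e. an even number of 0s has been read so far.
Language: All binary strings with an even number of 0s

Final answer: All binary strings with an even number of 0s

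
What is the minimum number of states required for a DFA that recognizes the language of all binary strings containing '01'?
Language: binary strings containing '01'
Lower bound (Myhill–Nerode): the prefixes ε, 0, 01 are pairwise distinguishable:
  ε vs 01: suffix ε distinguishes them (ε is rejected, 01 is accepted)
  0 vs 01: suffix ε distinguishes them (0 is rejected, 01 is accepted)
  ε vs 0: suffix 1 distinguishes them (ε·1 = 1 is rejected, 0·1 = 01 is accepted)
So any DFA needs at least 3 states.
Upper bound: a DFA with 3 states exists (one state per class above: 'no progress', 'last symbol 0', and 'seen 01' (accepting sink)).
Minimum states: 3

Final answer: 3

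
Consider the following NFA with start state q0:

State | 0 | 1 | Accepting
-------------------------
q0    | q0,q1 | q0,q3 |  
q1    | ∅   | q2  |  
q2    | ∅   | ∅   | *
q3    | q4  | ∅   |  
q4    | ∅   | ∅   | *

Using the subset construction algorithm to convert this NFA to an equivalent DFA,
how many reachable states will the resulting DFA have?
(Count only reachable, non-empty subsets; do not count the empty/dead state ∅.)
Start subset: {q0}
{q0}: on 0 → {q0, q1}, on 1 → {q0, q3}
{q0, q1}: on 0 → {q0, q1}, on 1 → {q0, q2, q3}
{q0, q3}: on 0 → {q0, q1, q4}, on 1 → {q0, q3}
{q0, q2, q3}: on 0 → {q0, q1, q4}, on 1 → {q0, q3}
{q0, q1, q4}: on 0 → {q0, q1}, on 1 → {q0, q2, q3}
Reachable non-empty subsets: {q0}, {q0, q1}, {q0, q3}, {q0, q2, q3}, {q0, q1, q4} — 5 in total.

Final answer: 5 states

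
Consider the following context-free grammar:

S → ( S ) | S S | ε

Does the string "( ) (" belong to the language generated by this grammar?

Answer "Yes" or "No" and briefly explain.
Each production adds parentheses only in matched pairs (S → ( S )) or none at all, so every derived string has equally many '(' and ')'. The string ( ) ( has two '(' and one ')', so it cannot be derived.

Final answer: No - no valid derivation exists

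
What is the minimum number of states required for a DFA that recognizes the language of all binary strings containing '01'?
Language: binary strings containing '01'
Lower bound (Myhill–Nerode): the prefixes ε, 0, 01 are pairwise distinguishable:
  ε vs 01: suffix ε distinguishes them (ε is rejected, 01 is accepted)
  0 vs 01: suffix ε distinguishes them (0 is rejected, 01 is accepted)
  ε vs 0: suffix 1 distinguishes them (ε·1 = 1 is rejected, 0·1 = 01 is accepted)
So any DFA needs at least 3 states.
Upper bound: a DFA with 3 states exists (one state per class above: 'no progress', 'last symbol 0', and 'seen 01' (accepting sink)).
Minimum states: 3

Final answer: 3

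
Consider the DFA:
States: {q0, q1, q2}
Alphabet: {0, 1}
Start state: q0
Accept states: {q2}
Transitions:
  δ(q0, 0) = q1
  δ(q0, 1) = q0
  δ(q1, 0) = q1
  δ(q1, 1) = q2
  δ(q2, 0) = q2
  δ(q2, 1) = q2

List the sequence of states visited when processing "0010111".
Starting at q0
Read '0': q0 -> q1
Read '0': q1 -> q1
Read '1': q1 -> q2
Read '0': q2 -> q2
Read '1': q2 -> q2
Read '1': q2 -> q2
Read '1': q2 -> q2

Final answer: q0 -> q1 -> q1 -> q2 -> q2 -> q2 -> q2 -> q2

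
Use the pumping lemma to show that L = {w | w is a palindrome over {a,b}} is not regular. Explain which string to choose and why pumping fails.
Language: L = {w | w is a palindrome over {a,b}} (strings that read the same forwards and backwards)
Step 1: Assume for contradiction that L is regular, with pumping length p.
Step 2: Choose s = a^p b a^p. Then s ∈ L (it reads the same forwards and backwards) and |s| ≥ p.
Step 3: Consider any decomposition s = xyz with |xy| ≤ p and |y| > 0. Since |xy| ≤ p and the first p symbols of s are all a's, y = a^k for some k with 1 ≤ k ≤ p.
Step 4: Pumping up (i = 2): xy²z = a^(p+k) b a^p. Its reverse is a^p b a^(p+k) ≠ a^(p+k) b a^p (the single b is no longer in the middle), so xy²z is not a palindrome and xy²z ∉ L.
This contradicts the pumping lemma, so L is not regular.

Final answer: Choose s = a^p b a^p. Since |xy| ≤ p, y = a^k with k ≥ 1. Then xy²z = a^(p+k) b a^p is not a palindrome, so ∉ L.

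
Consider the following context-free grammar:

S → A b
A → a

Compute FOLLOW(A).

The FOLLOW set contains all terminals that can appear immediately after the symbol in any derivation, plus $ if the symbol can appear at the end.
A occurs only in S → A b, where it is immediately followed by the terminal b. So FOLLOW(A) = {b}.

Final answer: {b}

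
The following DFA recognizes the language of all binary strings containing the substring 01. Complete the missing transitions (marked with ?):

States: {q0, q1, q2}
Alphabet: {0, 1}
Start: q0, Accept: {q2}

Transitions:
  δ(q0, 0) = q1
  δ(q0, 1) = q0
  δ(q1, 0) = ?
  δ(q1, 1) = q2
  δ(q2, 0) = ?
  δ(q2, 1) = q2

What each state remembers (consistent with the given transitions and accept states):
  q0: 01 not seen yet and the last symbol was not 0
  q1: 01 not seen yet and the last symbol was 0
  q2: the substring 01 has already been seen
Filling in the missing entries:
  δ(q1, 0): in q1 (01 not seen yet and the last symbol was 0), after reading 0 we have: 01 not seen yet and the last symbol was 0 → q1
  δ(q2, 0): in q2 (the substring 01 has already been seen), after reading 0 we have: the substring 01 has already been seen → q2

Final answer: δ(q1, 0) = q1; δ(q2, 0) = q2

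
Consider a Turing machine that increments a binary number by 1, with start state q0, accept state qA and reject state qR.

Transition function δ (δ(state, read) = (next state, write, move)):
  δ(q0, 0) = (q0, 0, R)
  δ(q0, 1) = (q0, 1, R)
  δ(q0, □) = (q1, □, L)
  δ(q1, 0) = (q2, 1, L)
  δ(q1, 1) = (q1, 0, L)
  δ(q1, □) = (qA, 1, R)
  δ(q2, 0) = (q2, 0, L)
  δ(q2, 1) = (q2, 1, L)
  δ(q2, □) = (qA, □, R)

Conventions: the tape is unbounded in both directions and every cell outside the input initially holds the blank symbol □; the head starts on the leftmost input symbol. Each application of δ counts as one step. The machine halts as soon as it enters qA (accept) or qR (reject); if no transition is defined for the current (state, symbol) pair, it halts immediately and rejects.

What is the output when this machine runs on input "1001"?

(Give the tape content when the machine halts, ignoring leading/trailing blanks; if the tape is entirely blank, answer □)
Step 0: [q0]1001 (head at position 0)
Step 1: δ(q0, 1) = (q0, 1, R)  ⊢  1[q0]001 (head at position 1)
Step 2: δ(q0, 0) = (q0, 0, R)  ⊢  10[q0]01 (head at position 2)
Step 3: δ(q0, 0) = (q0, 0, R)  ⊢  100[q0]1 (head at position 3)
Step 4: δ(q0, 1) = (q0, 1, R)  ⊢  1001[q0]□ (head at position 4)
Step 5: δ(q0, □) = (q1, □, L)  ⊢  100[q1]1□ (head at position 3)
Step 6: δ(q1, 1) = (q1, 0, L)  ⊢  10[q1]00□ (head at position 2)
Step 7: δ(q1, 0) = (q2, 1, L)  ⊢  1[q2]010□ (head at position 1)
Step 8: δ(q2, 0) = (q2, 0, L)  ⊢  [q2]1010□ (head at position 0)
Step 9: δ(q2, 1) = (q2, 1, L)  ⊢  [q2]□1010□ (head at position -1)
Step 10: δ(q2, □) = (qA, □, R)  ⊢  □[qA]1010□ (head at position 0)
The machine is in qA, so it halts and accepts.
Tape content when halted (ignoring surrounding blanks): 1010

Final answer: Output: 1010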